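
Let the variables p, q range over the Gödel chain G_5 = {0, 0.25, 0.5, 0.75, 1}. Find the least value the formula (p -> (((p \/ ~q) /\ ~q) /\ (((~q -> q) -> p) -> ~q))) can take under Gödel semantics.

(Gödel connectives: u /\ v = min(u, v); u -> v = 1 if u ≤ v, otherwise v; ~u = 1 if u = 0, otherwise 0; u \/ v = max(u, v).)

The minimum is attained at p = 0.25, q = 0.25:
  ~q: Gödel ¬ of 0.25 = 0 (operand ≠ 0)
  (p \/ ~q) = max(0.25, 0) = 0.25
  ~q: Gödel ¬ of 0.25 = 0 (operand ≠ 0)
  ((p \/ ~q) /\ ~q) = min(0.25, 0) = 0
  ~q: Gödel ¬ of 0.25 = 0 (operand ≠ 0)
  (~q -> q): 0 ≤ 0.25, so result = 1
  ((~q -> q) -> p): 1 > 0.25, so result = 0.25
  ~q: Gödel ¬ of 0.25 = 0 (operand ≠ 0)
  (((~q -> q) -> p) -> ~q): 0.25 > 0, so result = 0
  (((p \/ ~q) /\ ~q) /\ (((~q -> q) -> p) -> ~q)) = min(0, 0) = 0
  (p -> (((p \/ ~q) /\ ~q) /\ (((~q -> q) -> p) -> ~q))): 0.25 > 0, so result = 0
Checking all 25 assignments confirms none give a value below 0.00.

0.00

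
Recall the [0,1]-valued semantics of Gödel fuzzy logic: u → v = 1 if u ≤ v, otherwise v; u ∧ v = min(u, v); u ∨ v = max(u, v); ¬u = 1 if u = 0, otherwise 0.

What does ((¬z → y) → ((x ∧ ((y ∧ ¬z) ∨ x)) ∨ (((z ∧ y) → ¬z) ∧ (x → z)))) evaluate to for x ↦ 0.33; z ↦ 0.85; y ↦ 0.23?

¬z: Gödel ¬ of 0.85 = 0 (operand ≠ 0)
(¬z → y): 0 ≤ 0.23, so result = 1
¬z: Gödel ¬ of 0.85 = 0 (operand ≠ 0)
(y ∧ ¬z) = min(0.23, 0) = 0
((y ∧ ¬z) ∨ x) = max(0, 0.33) = 0.33
(x ∧ ((y ∧ ¬z) ∨ x)) = min(0.33, 0.33) = 0.33
(z ∧ y) = min(0.85, 0.23) = 0.23
¬z: Gödel ¬ of 0.85 = 0 (operand ≠ 0)
((z ∧ y) → ¬z): 0.23 > 0, so result = 0
(x → z): 0.33 ≤ 0.85, so result = 1
(((z ∧ y) → ¬z) ∧ (x → z)) = min(0, 1) = 0
((x ∧ ((y ∧ ¬z) ∨ x)) ∨ (((z ∧ y) → ¬z) ∧ (x → z))) = max(0.33, 0) = 0.33
((¬z → y) → ((x ∧ ((y ∧ ¬z) ∨ x)) ∨ (((z ∧ y) → ¬z) ∧ (x → z)))): 1 > 0.33, so result = 0.33

0.33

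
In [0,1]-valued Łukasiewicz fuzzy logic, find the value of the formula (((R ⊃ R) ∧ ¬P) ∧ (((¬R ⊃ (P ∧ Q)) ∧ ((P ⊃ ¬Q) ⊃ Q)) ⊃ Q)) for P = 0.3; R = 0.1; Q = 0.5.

(R ⊃ R): min(1, 1 − 0.1 + 0.1) = 1
¬P: Łukasiewicz ¬ gives 1 − 0.3 = 0.7
((R ⊃ R) ∧ ¬P) = min(1, 0.7) = 0.7
¬R: Łukasiewicz ¬ gives 1 − 0.1 = 0.9
(P ∧ Q) = min(0.3, 0.5) = 0.3
(¬R ⊃ (P ∧ Q)): min(1, 1 − 0.9 + 0.3) = 0.4
¬Q: Łukasiewicz ¬ gives 1 − 0.5 = 0.5
(P ⊃ ¬Q): min(1, 1 − 0.3 + 0.5) = 1
((P ⊃ ¬Q) ⊃ Q): min(1, 1 − 1 + 0.5) = 0.5
((¬R ⊃ (P ∧ Q)) ∧ ((P ⊃ ¬Q) ⊃ Q)) = min(0.4, 0.5) = 0.4
(((¬R ⊃ (P ∧ Q)) ∧ ((P ⊃ ¬Q) ⊃ Q)) ⊃ Q): min(1, 1 − 0.4 + 0.5) = 1
(((R ⊃ R) ∧ ¬P) ∧ (((¬R ⊃ (P ∧ Q)) ∧ ((P ⊃ ¬Q) ⊃ Q)) ⊃ Q)) = min(0.7, 1) = 0.7

0.70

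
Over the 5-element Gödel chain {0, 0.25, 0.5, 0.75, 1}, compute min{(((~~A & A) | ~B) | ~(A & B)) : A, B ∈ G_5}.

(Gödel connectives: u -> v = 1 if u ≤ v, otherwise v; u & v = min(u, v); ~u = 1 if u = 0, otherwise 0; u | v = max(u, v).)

0.25

The minimum is attained at A = 0.25, B = 0.25:
  ~A: Gödel ¬ of 0.25 = 0 (operand ≠ 0)
  ~~A: Gödel ¬ of 0 = 1 (operand is 0)
  (~~A & A) = min(1, 0.25) = 0.25
  ~B: Gödel ¬ of 0.25 = 0 (operand ≠ 0)
  ((~~A & A) | ~B) = max(0.25, 0) = 0.25
  (A & B) = min(0.25, 0.25) = 0.25
  ~(A & B): Gödel ¬ of 0.25 = 0 (operand ≠ 0)
  (((~~A & A) | ~B) | ~(A & B)) = max(0.25, 0) = 0.25
Checking all 25 assignments confirms none give a value below 0.25.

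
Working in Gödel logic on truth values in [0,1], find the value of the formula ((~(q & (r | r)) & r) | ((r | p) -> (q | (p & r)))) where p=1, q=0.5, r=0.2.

(r | r) = max(0.2, 0.2) = 0.2
(q & (r | r)) = min(0.5, 0.2) = 0.2
~(q & (r | r)): Gödel ¬ of 0.2 = 0 (operand ≠ 0)
(~(q & (r | r)) & r) = min(0, 0.2) = 0
(r | p) = max(0.2, 1) = 1
(p & r) = min(1, 0.2) = 0.2
(q | (p & r)) = max(0.5, 0.2) = 0.5
((r | p) -> (q | (p & r))): 1 > 0.5, so result = 0.5
((~(q & (r | r)) & r) | ((r | p) -> (q | (p & r)))) = max(0, 0.5) = 0.5

0.50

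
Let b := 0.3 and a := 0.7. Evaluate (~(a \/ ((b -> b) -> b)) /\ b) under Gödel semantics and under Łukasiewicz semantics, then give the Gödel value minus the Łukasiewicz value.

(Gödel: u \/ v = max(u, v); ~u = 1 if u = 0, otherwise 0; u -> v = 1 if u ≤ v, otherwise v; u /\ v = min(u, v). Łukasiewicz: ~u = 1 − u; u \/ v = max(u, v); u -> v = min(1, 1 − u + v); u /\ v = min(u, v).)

Gödel evaluation:
  (b -> b): 0.3 ≤ 0.3, so result = 1
  ((b -> b) -> b): 1 > 0.3, so result = 0.3
  (a \/ ((b -> b) -> b)) = max(0.7, 0.3) = 0.7
  ~(a \/ ((b -> b) -> b)): Gödel ¬ of 0.7 = 0 (operand ≠ 0)
  (~(a \/ ((b -> b) -> b)) /\ b) = min(0, 0.3) = 0
  Gödel value = 0
Łukasiewicz evaluation:
  (b -> b): min(1, 1 − 0.3 + 0.3) = 1
  ((b -> b) -> b): min(1, 1 − 1 + 0.3) = 0.3
  (a \/ ((b -> b) -> b)) = max(0.7, 0.3) = 0.7
  ~(a \/ ((b -> b) -> b)): Łukasiewicz ¬ gives 1 − 0.7 = 0.3
  (~(a \/ ((b -> b) -> b)) /\ b) = min(0.3, 0.3) = 0.3
  Łukasiewicz value = 0.3
Difference: 0 − 0.3 = -0.30

-0.30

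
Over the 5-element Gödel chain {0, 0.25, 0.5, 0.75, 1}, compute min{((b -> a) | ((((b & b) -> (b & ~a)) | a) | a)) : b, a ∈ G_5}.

0.25

The minimum is attained at b = 0.5, a = 0.25:
  (b -> a): 0.5 > 0.25, so result = 0.25
  (b & b) = min(0.5, 0.5) = 0.5
  ~a: Gödel ¬ of 0.25 = 0 (operand ≠ 0)
  (b & ~a) = min(0.5, 0) = 0
  ((b & b) -> (b & ~a)): 0.5 > 0, so result = 0
  (((b & b) -> (b & ~a)) | a) = max(0, 0.25) = 0.25
  ((((b & b) -> (b & ~a)) | a) | a) = max(0.25, 0.25) = 0.25
  ((b -> a) | ((((b & b) -> (b & ~a)) | a) | a)) = max(0.25, 0.25) = 0.25
Checking all 25 assignments confirms none give a value below 0.25.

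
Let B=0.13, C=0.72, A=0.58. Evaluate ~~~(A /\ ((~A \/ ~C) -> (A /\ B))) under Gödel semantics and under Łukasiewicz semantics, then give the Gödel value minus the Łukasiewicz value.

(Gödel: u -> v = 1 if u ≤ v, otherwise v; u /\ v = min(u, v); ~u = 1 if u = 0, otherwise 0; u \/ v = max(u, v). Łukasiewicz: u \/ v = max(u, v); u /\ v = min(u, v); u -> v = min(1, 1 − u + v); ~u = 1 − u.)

Gödel evaluation:
  ~A: Gödel ¬ of 0.58 = 0 (operand ≠ 0)
  ~C: Gödel ¬ of 0.72 = 0 (operand ≠ 0)
  (~A \/ ~C) = max(0, 0) = 0
  (A /\ B) = min(0.58, 0.13) = 0.13
  ((~A \/ ~C) -> (A /\ B)): 0 ≤ 0.13, so result = 1
  (A /\ ((~A \/ ~C) -> (A /\ B))) = min(0.58, 1) = 0.58
  ~(A /\ ((~A \/ ~C) -> (A /\ B))): Gödel ¬ of 0.58 = 0 (operand ≠ 0)
  ~~(A /\ ((~A \/ ~C) -> (A /\ B))): Gödel ¬ of 0 = 1 (operand is 0)
  ~~~(A /\ ((~A \/ ~C) -> (A /\ B))): Gödel ¬ of 1 = 0 (operand ≠ 0)
  Gödel value = 0
Łukasiewicz evaluation:
  ~A: Łukasiewicz ¬ gives 1 − 0.58 = 0.42
  ~C: Łukasiewicz ¬ gives 1 − 0.72 = 0.28
  (~A \/ ~C) = max(0.42, 0.28) = 0.42
  (A /\ B) = min(0.58, 0.13) = 0.13
  ((~A \/ ~C) -> (A /\ B)): min(1, 1 − 0.42 + 0.13) = 0.71
  (A /\ ((~A \/ ~C) -> (A /\ B))) = min(0.58, 0.71) = 0.58
  ~(A /\ ((~A \/ ~C) -> (A /\ B))): Łukasiewicz ¬ gives 1 − 0.58 = 0.42
  ~~(A /\ ((~A \/ ~C) -> (A /\ B))): Łukasiewicz ¬ gives 1 − 0.42 = 0.58
  ~~~(A /\ ((~A \/ ~C) -> (A /\ B))): Łukasiewicz ¬ gives 1 − 0.58 = 0.42
  Łukasiewicz value = 0.42
Difference: 0 − 0.42 = -0.42

-0.42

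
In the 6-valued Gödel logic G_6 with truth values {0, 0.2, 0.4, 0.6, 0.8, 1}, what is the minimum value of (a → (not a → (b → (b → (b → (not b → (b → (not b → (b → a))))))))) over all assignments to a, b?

Every assignment gives 1. For instance at a = 0, b = 0:
  not a: Gödel ¬ of 0 = 1 (operand is 0)
  not b: Gödel ¬ of 0 = 1 (operand is 0)
  not b: Gödel ¬ of 0 = 1 (operand is 0)
  (b → a): 0 ≤ 0, so result = 1
  (not b → (b → a)): 1 ≤ 1, so result = 1
  (b → (not b → (b → a))): 0 ≤ 1, so result = 1
  (not b → (b → (not b → (b → a)))): 1 ≤ 1, so result = 1
  (b → (not b → (b → (not b → (b → a))))): 0 ≤ 1, so result = 1
  (b → (b → (not b → (b → (not b → (b → a)))))): 0 ≤ 1, so result = 1
  (b → (b → (b → (not b → (b → (not b → (b → a))))))): 0 ≤ 1, so result = 1
  (not a → (b → (b → (b → (not b → (b → (not b → (b → a)))))))): 1 ≤ 1, so result = 1
  (a → (not a → (b → (b → (b → (not b → (b → (not b → (b → a))))))))): 0 ≤ 1, so result = 1
All 36 assignments give value 1 — the formula is a G_6-tautology.

1.00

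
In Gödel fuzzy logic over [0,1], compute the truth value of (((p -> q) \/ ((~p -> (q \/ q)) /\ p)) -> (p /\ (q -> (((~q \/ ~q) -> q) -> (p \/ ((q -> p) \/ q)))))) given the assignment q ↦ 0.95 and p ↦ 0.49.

(p -> q): 0.49 ≤ 0.95, so result = 1
~p: Gödel ¬ of 0.49 = 0 (operand ≠ 0)
(q \/ q) = max(0.95, 0.95) = 0.95
(~p -> (q \/ q)): 0 ≤ 0.95, so result = 1
((~p -> (q \/ q)) /\ p) = min(1, 0.49) = 0.49
((p -> q) \/ ((~p -> (q \/ q)) /\ p)) = max(1, 0.49) = 1
~q: Gödel ¬ of 0.95 = 0 (operand ≠ 0)
~q: Gödel ¬ of 0.95 = 0 (operand ≠ 0)
(~q \/ ~q) = max(0, 0) = 0
((~q \/ ~q) -> q): 0 ≤ 0.95, so result = 1
(q -> p): 0.95 > 0.49, so result = 0.49
((q -> p) \/ q) = max(0.49, 0.95) = 0.95
(p \/ ((q -> p) \/ q)) = max(0.49, 0.95) = 0.95
(((~q \/ ~q) -> q) -> (p \/ ((q -> p) \/ q))): 1 > 0.95, so result = 0.95
(q -> (((~q \/ ~q) -> q) -> (p \/ ((q -> p) \/ q)))): 0.95 ≤ 0.95, so result = 1
(p /\ (q -> (((~q \/ ~q) -> q) -> (p \/ ((q -> p) \/ q))))) = min(0.49, 1) = 0.49
(((p -> q) \/ ((~p -> (q \/ q)) /\ p)) -> (p /\ (q -> (((~q \/ ~q) -> q) -> (p \/ ((q -> p) \/ q)))))): 1 > 0.49, so result = 0.49

0.49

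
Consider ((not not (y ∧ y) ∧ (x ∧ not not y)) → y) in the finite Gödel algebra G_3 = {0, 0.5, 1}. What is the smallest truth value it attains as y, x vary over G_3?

The minimum is attained at y = 0.5, x = 1:
  (y ∧ y) = min(0.5, 0.5) = 0.5
  not (y ∧ y): Gödel ¬ of 0.5 = 0 (operand ≠ 0)
  not not (y ∧ y): Gödel ¬ of 0 = 1 (operand is 0)
  not y: Gödel ¬ of 0.5 = 0 (operand ≠ 0)
  not not y: Gödel ¬ of 0 = 1 (operand is 0)
  (x ∧ not not y) = min(1, 1) = 1
  (not not (y ∧ y) ∧ (x ∧ not not y)) = min(1, 1) = 1
  ((not not (y ∧ y) ∧ (x ∧ not not y)) → y): 1 > 0.5, so result = 0.5
Checking all 9 assignments confirms none give a value below 0.50.

0.50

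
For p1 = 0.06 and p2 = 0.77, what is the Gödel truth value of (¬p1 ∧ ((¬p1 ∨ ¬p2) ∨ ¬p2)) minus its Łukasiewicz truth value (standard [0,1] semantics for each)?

-0.94

Gödel evaluation:
  ¬p1: Gödel ¬ of 0.06 = 0 (operand ≠ 0)
  ¬p1: Gödel ¬ of 0.06 = 0 (operand ≠ 0)
  ¬p2: Gödel ¬ of 0.77 = 0 (operand ≠ 0)
  (¬p1 ∨ ¬p2) = max(0, 0) = 0
  ¬p2: Gödel ¬ of 0.77 = 0 (operand ≠ 0)
  ((¬p1 ∨ ¬p2) ∨ ¬p2) = max(0, 0) = 0
  (¬p1 ∧ ((¬p1 ∨ ¬p2) ∨ ¬p2)) = min(0, 0) = 0
  Gödel value = 0
Łukasiewicz evaluation:
  ¬p1: Łukasiewicz ¬ gives 1 − 0.06 = 0.94
  ¬p1: Łukasiewicz ¬ gives 1 − 0.06 = 0.94
  ¬p2: Łukasiewicz ¬ gives 1 − 0.77 = 0.23
  (¬p1 ∨ ¬p2) = max(0.94, 0.23) = 0.94
  ¬p2: Łukasiewicz ¬ gives 1 − 0.77 = 0.23
  ((¬p1 ∨ ¬p2) ∨ ¬p2) = max(0.94, 0.23) = 0.94
  (¬p1 ∧ ((¬p1 ∨ ¬p2) ∨ ¬p2)) = min(0.94, 0.94) = 0.94
  Łukasiewicz value = 0.94
Difference: 0 − 0.94 = -0.94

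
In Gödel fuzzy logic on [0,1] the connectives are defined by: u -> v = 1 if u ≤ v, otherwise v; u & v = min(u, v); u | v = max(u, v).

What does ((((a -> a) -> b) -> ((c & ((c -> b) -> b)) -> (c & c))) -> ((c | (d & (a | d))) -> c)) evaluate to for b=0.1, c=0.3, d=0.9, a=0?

(a -> a): 0 ≤ 0, so result = 1
((a -> a) -> b): 1 > 0.1, so result = 0.1
(c -> b): 0.3 > 0.1, so result = 0.1
((c -> b) -> b): 0.1 ≤ 0.1, so result = 1
(c & ((c -> b) -> b)) = min(0.3, 1) = 0.3
(c & c) = min(0.3, 0.3) = 0.3
((c & ((c -> b) -> b)) -> (c & c)): 0.3 ≤ 0.3, so result = 1
(((a -> a) -> b) -> ((c & ((c -> b) -> b)) -> (c & c))): 0.1 ≤ 1, so result = 1
(a | d) = max(0, 0.9) = 0.9
(d & (a | d)) = min(0.9, 0.9) = 0.9
(c | (d & (a | d))) = max(0.3, 0.9) = 0.9
((c | (d & (a | d))) -> c): 0.9 > 0.3, so result = 0.3
((((a -> a) -> b) -> ((c & ((c -> b) -> b)) -> (c & c))) -> ((c | (d & (a | d))) -> c)): 1 > 0.3, so result = 0.3

0.30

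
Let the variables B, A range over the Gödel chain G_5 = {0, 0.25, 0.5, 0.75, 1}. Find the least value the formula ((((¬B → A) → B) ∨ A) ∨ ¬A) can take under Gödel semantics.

The minimum is attained at B = 0, A = 0.25:
  ¬B: Gödel ¬ of 0 = 1 (operand is 0)
  (¬B → A): 1 > 0.25, so result = 0.25
  ((¬B → A) → B): 0.25 > 0, so result = 0
  (((¬B → A) → B) ∨ A) = max(0, 0.25) = 0.25
  ¬A: Gödel ¬ of 0.25 = 0 (operand ≠ 0)
  ((((¬B → A) → B) ∨ A) ∨ ¬A) = max(0.25, 0) = 0.25
Checking all 25 assignments confirms none give a value below 0.25.

0.25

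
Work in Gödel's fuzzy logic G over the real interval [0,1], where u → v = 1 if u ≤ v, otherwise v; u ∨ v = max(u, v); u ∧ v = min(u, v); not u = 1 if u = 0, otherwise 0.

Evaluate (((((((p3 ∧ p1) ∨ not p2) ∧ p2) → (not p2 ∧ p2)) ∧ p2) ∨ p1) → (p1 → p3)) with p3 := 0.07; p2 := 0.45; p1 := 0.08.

0.07

(p3 ∧ p1) = min(0.07, 0.08) = 0.07
not p2: Gödel ¬ of 0.45 = 0 (operand ≠ 0)
((p3 ∧ p1) ∨ not p2) = max(0.07, 0) = 0.07
(((p3 ∧ p1) ∨ not p2) ∧ p2) = min(0.07, 0.45) = 0.07
not p2: Gödel ¬ of 0.45 = 0 (operand ≠ 0)
(not p2 ∧ p2) = min(0, 0.45) = 0
((((p3 ∧ p1) ∨ not p2) ∧ p2) → (not p2 ∧ p2)): 0.07 > 0, so result = 0
(((((p3 ∧ p1) ∨ not p2) ∧ p2) → (not p2 ∧ p2)) ∧ p2) = min(0, 0.45) = 0
((((((p3 ∧ p1) ∨ not p2) ∧ p2) → (not p2 ∧ p2)) ∧ p2) ∨ p1) = max(0, 0.08) = 0.08
(p1 → p3): 0.08 > 0.07, so result = 0.07
(((((((p3 ∧ p1) ∨ not p2) ∧ p2) → (not p2 ∧ p2)) ∧ p2) ∨ p1) → (p1 → p3)): 0.08 > 0.07, so result = 0.07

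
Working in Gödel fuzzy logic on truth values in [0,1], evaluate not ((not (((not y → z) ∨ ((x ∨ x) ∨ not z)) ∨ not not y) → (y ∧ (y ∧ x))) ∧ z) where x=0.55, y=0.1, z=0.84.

0.00

not y: Gödel ¬ of 0.1 = 0 (operand ≠ 0)
(not y → z): 0 ≤ 0.84, so result = 1
(x ∨ x) = max(0.55, 0.55) = 0.55
not z: Gödel ¬ of 0.84 = 0 (operand ≠ 0)
((x ∨ x) ∨ not z) = max(0.55, 0) = 0.55
((not y → z) ∨ ((x ∨ x) ∨ not z)) = max(1, 0.55) = 1
not y: Gödel ¬ of 0.1 = 0 (operand ≠ 0)
not not y: Gödel ¬ of 0 = 1 (operand is 0)
(((not y → z) ∨ ((x ∨ x) ∨ not z)) ∨ not not y) = max(1, 1) = 1
not (((not y → z) ∨ ((x ∨ x) ∨ not z)) ∨ not not y): Gödel ¬ of 1 = 0 (operand ≠ 0)
(y ∧ x) = min(0.1, 0.55) = 0.1
(y ∧ (y ∧ x)) = min(0.1, 0.1) = 0.1
(not (((not y → z) ∨ ((x ∨ x) ∨ not z)) ∨ not not y) → (y ∧ (y ∧ x))): 0 ≤ 0.1, so result = 1
((not (((not y → z) ∨ ((x ∨ x) ∨ not z)) ∨ not not y) → (y ∧ (y ∧ x))) ∧ z) = min(1, 0.84) = 0.84
not ((not (((not y → z) ∨ ((x ∨ x) ∨ not z)) ∨ not not y) → (y ∧ (y ∧ x))) ∧ z): Gödel ¬ of 0.84 = 0 (operand ≠ 0)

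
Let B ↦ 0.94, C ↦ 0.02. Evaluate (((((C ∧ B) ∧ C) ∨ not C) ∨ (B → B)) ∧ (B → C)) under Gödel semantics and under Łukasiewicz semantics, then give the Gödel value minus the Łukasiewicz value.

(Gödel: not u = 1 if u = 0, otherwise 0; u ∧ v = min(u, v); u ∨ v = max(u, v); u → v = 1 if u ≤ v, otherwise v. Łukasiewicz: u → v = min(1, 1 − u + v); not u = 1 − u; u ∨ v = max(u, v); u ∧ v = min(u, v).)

-0.06

Gödel evaluation:
  (C ∧ B) = min(0.02, 0.94) = 0.02
  ((C ∧ B) ∧ C) = min(0.02, 0.02) = 0.02
  not C: Gödel ¬ of 0.02 = 0 (operand ≠ 0)
  (((C ∧ B) ∧ C) ∨ not C) = max(0.02, 0) = 0.02
  (B → B): 0.94 ≤ 0.94, so result = 1
  ((((C ∧ B) ∧ C) ∨ not C) ∨ (B → B)) = max(0.02, 1) = 1
  (B → C): 0.94 > 0.02, so result = 0.02
  (((((C ∧ B) ∧ C) ∨ not C) ∨ (B → B)) ∧ (B → C)) = min(1, 0.02) = 0.02
  Gödel value = 0.02
Łukasiewicz evaluation:
  (C ∧ B) = min(0.02, 0.94) = 0.02
  ((C ∧ B) ∧ C) = min(0.02, 0.02) = 0.02
  not C: Łukasiewicz ¬ gives 1 − 0.02 = 0.98
  (((C ∧ B) ∧ C) ∨ not C) = max(0.02, 0.98) = 0.98
  (B → B): min(1, 1 − 0.94 + 0.94) = 1
  ((((C ∧ B) ∧ C) ∨ not C) ∨ (B → B)) = max(0.98, 1) = 1
  (B → C): min(1, 1 − 0.94 + 0.02) = 0.08
  (((((C ∧ B) ∧ C) ∨ not C) ∨ (B → B)) ∧ (B → C)) = min(1, 0.08) = 0.08
  Łukasiewicz value = 0.08
Difference: 0.02 − 0.08 = -0.06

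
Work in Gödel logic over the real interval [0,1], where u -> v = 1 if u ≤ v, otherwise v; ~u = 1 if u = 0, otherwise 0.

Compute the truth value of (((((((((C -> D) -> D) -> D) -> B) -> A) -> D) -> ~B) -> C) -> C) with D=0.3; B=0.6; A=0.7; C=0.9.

(C -> D): 0.9 > 0.3, so result = 0.3
((C -> D) -> D): 0.3 ≤ 0.3, so result = 1
(((C -> D) -> D) -> D): 1 > 0.3, so result = 0.3
((((C -> D) -> D) -> D) -> B): 0.3 ≤ 0.6, so result = 1
(((((C -> D) -> D) -> D) -> B) -> A): 1 > 0.7, so result = 0.7
((((((C -> D) -> D) -> D) -> B) -> A) -> D): 0.7 > 0.3, so result = 0.3
~B: Gödel ¬ of 0.6 = 0 (operand ≠ 0)
(((((((C -> D) -> D) -> D) -> B) -> A) -> D) -> ~B): 0.3 > 0, so result = 0
((((((((C -> D) -> D) -> D) -> B) -> A) -> D) -> ~B) -> C): 0 ≤ 0.9, so result = 1
(((((((((C -> D) -> D) -> D) -> B) -> A) -> D) -> ~B) -> C) -> C): 1 > 0.9, so result = 0.9

0.90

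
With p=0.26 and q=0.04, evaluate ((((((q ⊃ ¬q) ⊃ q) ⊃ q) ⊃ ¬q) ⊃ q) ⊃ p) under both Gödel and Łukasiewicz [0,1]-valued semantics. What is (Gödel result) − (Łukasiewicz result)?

Gödel evaluation:
  ¬q: Gödel ¬ of 0.04 = 0 (operand ≠ 0)
  (q ⊃ ¬q): 0.04 > 0, so result = 0
  ((q ⊃ ¬q) ⊃ q): 0 ≤ 0.04, so result = 1
  (((q ⊃ ¬q) ⊃ q) ⊃ q): 1 > 0.04, so result = 0.04
  ¬q: Gödel ¬ of 0.04 = 0 (operand ≠ 0)
  ((((q ⊃ ¬q) ⊃ q) ⊃ q) ⊃ ¬q): 0.04 > 0, so result = 0
  (((((q ⊃ ¬q) ⊃ q) ⊃ q) ⊃ ¬q) ⊃ q): 0 ≤ 0.04, so result = 1
  ((((((q ⊃ ¬q) ⊃ q) ⊃ q) ⊃ ¬q) ⊃ q) ⊃ p): 1 > 0.26, so result = 0.26
  Gödel value = 0.26
Łukasiewicz evaluation:
  ¬q: Łukasiewicz ¬ gives 1 − 0.04 = 0.96
  (q ⊃ ¬q): min(1, 1 − 0.04 + 0.96) = 1
  ((q ⊃ ¬q) ⊃ q): min(1, 1 − 1 + 0.04) = 0.04
  (((q ⊃ ¬q) ⊃ q) ⊃ q): min(1, 1 − 0.04 + 0.04) = 1
  ¬q: Łukasiewicz ¬ gives 1 − 0.04 = 0.96
  ((((q ⊃ ¬q) ⊃ q) ⊃ q) ⊃ ¬q): min(1, 1 − 1 + 0.96) = 0.96
  (((((q ⊃ ¬q) ⊃ q) ⊃ q) ⊃ ¬q) ⊃ q): min(1, 1 − 0.96 + 0.04) = 0.08
  ((((((q ⊃ ¬q) ⊃ q) ⊃ q) ⊃ ¬q) ⊃ q) ⊃ p): min(1, 1 − 0.08 + 0.26) = 1
  Łukasiewicz value = 1
Difference: 0.26 − 1 = -0.74

-0.74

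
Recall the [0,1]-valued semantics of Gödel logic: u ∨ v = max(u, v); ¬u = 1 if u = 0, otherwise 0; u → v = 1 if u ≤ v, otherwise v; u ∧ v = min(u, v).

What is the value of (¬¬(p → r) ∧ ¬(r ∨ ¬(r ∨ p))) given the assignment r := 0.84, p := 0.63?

(p → r): 0.63 ≤ 0.84, so result = 1
¬(p → r): Gödel ¬ of 1 = 0 (operand ≠ 0)
¬¬(p → r): Gödel ¬ of 0 = 1 (operand is 0)
(r ∨ p) = max(0.84, 0.63) = 0.84
¬(r ∨ p): Gödel ¬ of 0.84 = 0 (operand ≠ 0)
(r ∨ ¬(r ∨ p)) = max(0.84, 0) = 0.84
¬(r ∨ ¬(r ∨ p)): Gödel ¬ of 0.84 = 0 (operand ≠ 0)
(¬¬(p → r) ∧ ¬(r ∨ ¬(r ∨ p))) = min(1, 0) = 0

0.00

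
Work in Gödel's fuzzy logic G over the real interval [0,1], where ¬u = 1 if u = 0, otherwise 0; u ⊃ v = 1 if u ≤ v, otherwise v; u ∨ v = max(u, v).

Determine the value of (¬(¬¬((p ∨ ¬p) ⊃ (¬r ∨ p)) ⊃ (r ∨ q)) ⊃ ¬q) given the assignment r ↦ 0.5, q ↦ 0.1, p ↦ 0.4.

¬p: Gödel ¬ of 0.4 = 0 (operand ≠ 0)
(p ∨ ¬p) = max(0.4, 0) = 0.4
¬r: Gödel ¬ of 0.5 = 0 (operand ≠ 0)
(¬r ∨ p) = max(0, 0.4) = 0.4
((p ∨ ¬p) ⊃ (¬r ∨ p)): 0.4 ≤ 0.4, so result = 1
¬((p ∨ ¬p) ⊃ (¬r ∨ p)): Gödel ¬ of 1 = 0 (operand ≠ 0)
¬¬((p ∨ ¬p) ⊃ (¬r ∨ p)): Gödel ¬ of 0 = 1 (operand is 0)
(r ∨ q) = max(0.5, 0.1) = 0.5
(¬¬((p ∨ ¬p) ⊃ (¬r ∨ p)) ⊃ (r ∨ q)): 1 > 0.5, so result = 0.5
¬(¬¬((p ∨ ¬p) ⊃ (¬r ∨ p)) ⊃ (r ∨ q)): Gödel ¬ of 0.5 = 0 (operand ≠ 0)
¬q: Gödel ¬ of 0.1 = 0 (operand ≠ 0)
(¬(¬¬((p ∨ ¬p) ⊃ (¬r ∨ p)) ⊃ (r ∨ q)) ⊃ ¬q): 0 ≤ 0, so result = 1

1.00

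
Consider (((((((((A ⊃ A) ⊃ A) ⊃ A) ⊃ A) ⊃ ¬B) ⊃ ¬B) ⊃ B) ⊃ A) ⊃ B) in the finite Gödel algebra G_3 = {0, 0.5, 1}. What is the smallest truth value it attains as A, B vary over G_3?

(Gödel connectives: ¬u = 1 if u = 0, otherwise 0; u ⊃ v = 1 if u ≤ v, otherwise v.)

0.00

The minimum is attained at A = 0, B = 0:
  (A ⊃ A): 0 ≤ 0, so result = 1
  ((A ⊃ A) ⊃ A): 1 > 0, so result = 0
  (((A ⊃ A) ⊃ A) ⊃ A): 0 ≤ 0, so result = 1
  ((((A ⊃ A) ⊃ A) ⊃ A) ⊃ A): 1 > 0, so result = 0
  ¬B: Gödel ¬ of 0 = 1 (operand is 0)
  (((((A ⊃ A) ⊃ A) ⊃ A) ⊃ A) ⊃ ¬B): 0 ≤ 1, so result = 1
  ¬B: Gödel ¬ of 0 = 1 (operand is 0)
  ((((((A ⊃ A) ⊃ A) ⊃ A) ⊃ A) ⊃ ¬B) ⊃ ¬B): 1 ≤ 1, so result = 1
  (((((((A ⊃ A) ⊃ A) ⊃ A) ⊃ A) ⊃ ¬B) ⊃ ¬B) ⊃ B): 1 > 0, so result = 0
  ((((((((A ⊃ A) ⊃ A) ⊃ A) ⊃ A) ⊃ ¬B) ⊃ ¬B) ⊃ B) ⊃ A): 0 ≤ 0, so result = 1
  (((((((((A ⊃ A) ⊃ A) ⊃ A) ⊃ A) ⊃ ¬B) ⊃ ¬B) ⊃ B) ⊃ A) ⊃ B): 1 > 0, so result = 0
Checking all 9 assignments confirms none give a value below 0.00.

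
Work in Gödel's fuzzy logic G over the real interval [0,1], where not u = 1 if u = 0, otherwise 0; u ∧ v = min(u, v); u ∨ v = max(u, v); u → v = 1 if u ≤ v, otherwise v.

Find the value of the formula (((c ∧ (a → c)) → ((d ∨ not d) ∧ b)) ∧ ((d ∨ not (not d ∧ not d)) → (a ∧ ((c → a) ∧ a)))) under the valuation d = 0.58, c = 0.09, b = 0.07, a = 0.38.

(a → c): 0.38 > 0.09, so result = 0.09
(c ∧ (a → c)) = min(0.09, 0.09) = 0.09
not d: Gödel ¬ of 0.58 = 0 (operand ≠ 0)
(d ∨ not d) = max(0.58, 0) = 0.58
((d ∨ not d) ∧ b) = min(0.58, 0.07) = 0.07
((c ∧ (a → c)) → ((d ∨ not d) ∧ b)): 0.09 > 0.07, so result = 0.07
not d: Gödel ¬ of 0.58 = 0 (operand ≠ 0)
not d: Gödel ¬ of 0.58 = 0 (operand ≠ 0)
(not d ∧ not d) = min(0, 0) = 0
not (not d ∧ not d): Gödel ¬ of 0 = 1 (operand is 0)
(d ∨ not (not d ∧ not d)) = max(0.58, 1) = 1
(c → a): 0.09 ≤ 0.38, so result = 1
((c → a) ∧ a) = min(1, 0.38) = 0.38
(a ∧ ((c → a) ∧ a)) = min(0.38, 0.38) = 0.38
((d ∨ not (not d ∧ not d)) → (a ∧ ((c → a) ∧ a))): 1 > 0.38, so result = 0.38
(((c ∧ (a → c)) → ((d ∨ not d) ∧ b)) ∧ ((d ∨ not (not d ∧ not d)) → (a ∧ ((c → a) ∧ a)))) = min(0.07, 0.38) = 0.07

0.07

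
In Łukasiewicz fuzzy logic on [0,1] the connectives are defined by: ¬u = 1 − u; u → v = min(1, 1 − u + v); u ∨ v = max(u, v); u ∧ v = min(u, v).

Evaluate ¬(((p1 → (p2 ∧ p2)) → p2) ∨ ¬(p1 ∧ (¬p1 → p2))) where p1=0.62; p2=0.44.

0.38

(p2 ∧ p2) = min(0.44, 0.44) = 0.44
(p1 → (p2 ∧ p2)): min(1, 1 − 0.62 + 0.44) = 0.82
((p1 → (p2 ∧ p2)) → p2): min(1, 1 − 0.82 + 0.44) = 0.62
¬p1: Łukasiewicz ¬ gives 1 − 0.62 = 0.38
(¬p1 → p2): min(1, 1 − 0.38 + 0.44) = 1
(p1 ∧ (¬p1 → p2)) = min(0.62, 1) = 0.62
¬(p1 ∧ (¬p1 → p2)): Łukasiewicz ¬ gives 1 − 0.62 = 0.38
(((p1 → (p2 ∧ p2)) → p2) ∨ ¬(p1 ∧ (¬p1 → p2))) = max(0.62, 0.38) = 0.62
¬(((p1 → (p2 ∧ p2)) → p2) ∨ ¬(p1 ∧ (¬p1 → p2))): Łukasiewicz ¬ gives 1 − 0.62 = 0.38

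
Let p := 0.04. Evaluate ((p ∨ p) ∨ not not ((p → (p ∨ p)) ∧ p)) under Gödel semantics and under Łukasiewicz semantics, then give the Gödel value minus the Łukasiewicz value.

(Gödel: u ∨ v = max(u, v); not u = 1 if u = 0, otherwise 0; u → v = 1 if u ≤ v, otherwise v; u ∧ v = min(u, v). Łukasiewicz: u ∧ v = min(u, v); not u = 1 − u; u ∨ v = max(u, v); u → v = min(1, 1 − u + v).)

Gödel evaluation:
  (p ∨ p) = max(0.04, 0.04) = 0.04
  (p ∨ p) = max(0.04, 0.04) = 0.04
  (p → (p ∨ p)): 0.04 ≤ 0.04, so result = 1
  ((p → (p ∨ p)) ∧ p) = min(1, 0.04) = 0.04
  not ((p → (p ∨ p)) ∧ p): Gödel ¬ of 0.04 = 0 (operand ≠ 0)
  not not ((p → (p ∨ p)) ∧ p): Gödel ¬ of 0 = 1 (operand is 0)
  ((p ∨ p) ∨ not not ((p → (p ∨ p)) ∧ p)) = max(0.04, 1) = 1
  Gödel value = 1
Łukasiewicz evaluation:
  (p ∨ p) = max(0.04, 0.04) = 0.04
  (p ∨ p) = max(0.04, 0.04) = 0.04
  (p → (p ∨ p)): min(1, 1 − 0.04 + 0.04) = 1
  ((p → (p ∨ p)) ∧ p) = min(1, 0.04) = 0.04
  not ((p → (p ∨ p)) ∧ p): Łukasiewicz ¬ gives 1 − 0.04 = 0.96
  not not ((p → (p ∨ p)) ∧ p): Łukasiewicz ¬ gives 1 − 0.96 = 0.04
  ((p ∨ p) ∨ not not ((p → (p ∨ p)) ∧ p)) = max(0.04, 0.04) = 0.04
  Łukasiewicz value = 0.04
Difference: 1 − 0.04 = 0.96

0.96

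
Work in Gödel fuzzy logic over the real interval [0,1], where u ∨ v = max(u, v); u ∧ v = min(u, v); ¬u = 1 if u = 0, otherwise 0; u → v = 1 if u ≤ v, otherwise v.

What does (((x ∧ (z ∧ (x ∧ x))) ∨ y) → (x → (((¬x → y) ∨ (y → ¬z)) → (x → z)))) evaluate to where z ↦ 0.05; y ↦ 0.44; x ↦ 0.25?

0.05

(x ∧ x) = min(0.25, 0.25) = 0.25
(z ∧ (x ∧ x)) = min(0.05, 0.25) = 0.05
(x ∧ (z ∧ (x ∧ x))) = min(0.25, 0.05) = 0.05
((x ∧ (z ∧ (x ∧ x))) ∨ y) = max(0.05, 0.44) = 0.44
¬x: Gödel ¬ of 0.25 = 0 (operand ≠ 0)
(¬x → y): 0 ≤ 0.44, so result = 1
¬z: Gödel ¬ of 0.05 = 0 (operand ≠ 0)
(y → ¬z): 0.44 > 0, so result = 0
((¬x → y) ∨ (y → ¬z)) = max(1, 0) = 1
(x → z): 0.25 > 0.05, so result = 0.05
(((¬x → y) ∨ (y → ¬z)) → (x → z)): 1 > 0.05, so result = 0.05
(x → (((¬x → y) ∨ (y → ¬z)) → (x → z))): 0.25 > 0.05, so result = 0.05
(((x ∧ (z ∧ (x ∧ x))) ∨ y) → (x → (((¬x → y) ∨ (y → ¬z)) → (x → z)))): 0.44 > 0.05, so result = 0.05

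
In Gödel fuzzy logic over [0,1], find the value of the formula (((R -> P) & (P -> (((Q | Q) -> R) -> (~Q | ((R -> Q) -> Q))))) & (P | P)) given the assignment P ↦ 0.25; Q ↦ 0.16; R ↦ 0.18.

(R -> P): 0.18 ≤ 0.25, so result = 1
(Q | Q) = max(0.16, 0.16) = 0.16
((Q | Q) -> R): 0.16 ≤ 0.18, so result = 1
~Q: Gödel ¬ of 0.16 = 0 (operand ≠ 0)
(R -> Q): 0.18 > 0.16, so result = 0.16
((R -> Q) -> Q): 0.16 ≤ 0.16, so result = 1
(~Q | ((R -> Q) -> Q)) = max(0, 1) = 1
(((Q | Q) -> R) -> (~Q | ((R -> Q) -> Q))): 1 ≤ 1, so result = 1
(P -> (((Q | Q) -> R) -> (~Q | ((R -> Q) -> Q)))): 0.25 ≤ 1, so result = 1
((R -> P) & (P -> (((Q | Q) -> R) -> (~Q | ((R -> Q) -> Q))))) = min(1, 1) = 1
(P | P) = max(0.25, 0.25) = 0.25
(((R -> P) & (P -> (((Q | Q) -> R) -> (~Q | ((R -> Q) -> Q))))) & (P | P)) = min(1, 0.25) = 0.25

0.25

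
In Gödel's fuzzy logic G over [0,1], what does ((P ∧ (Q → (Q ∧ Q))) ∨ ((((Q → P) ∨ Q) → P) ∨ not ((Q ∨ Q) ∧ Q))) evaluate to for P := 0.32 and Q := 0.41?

0.32

(Q ∧ Q) = min(0.41, 0.41) = 0.41
(Q → (Q ∧ Q)): 0.41 ≤ 0.41, so result = 1
(P ∧ (Q → (Q ∧ Q))) = min(0.32, 1) = 0.32
(Q → P): 0.41 > 0.32, so result = 0.32
((Q → P) ∨ Q) = max(0.32, 0.41) = 0.41
(((Q → P) ∨ Q) → P): 0.41 > 0.32, so result = 0.32
(Q ∨ Q) = max(0.41, 0.41) = 0.41
((Q ∨ Q) ∧ Q) = min(0.41, 0.41) = 0.41
not ((Q ∨ Q) ∧ Q): Gödel ¬ of 0.41 = 0 (operand ≠ 0)
((((Q → P) ∨ Q) → P) ∨ not ((Q ∨ Q) ∧ Q)) = max(0.32, 0) = 0.32
((P ∧ (Q → (Q ∧ Q))) ∨ ((((Q → P) ∨ Q) → P) ∨ not ((Q ∨ Q) ∧ Q))) = max(0.32, 0.32) = 0.32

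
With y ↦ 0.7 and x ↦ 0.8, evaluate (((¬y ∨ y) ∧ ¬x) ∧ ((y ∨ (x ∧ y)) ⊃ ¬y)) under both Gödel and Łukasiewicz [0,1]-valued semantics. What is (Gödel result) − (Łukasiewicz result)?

-0.20

Gödel evaluation:
  ¬y: Gödel ¬ of 0.7 = 0 (operand ≠ 0)
  (¬y ∨ y) = max(0, 0.7) = 0.7
  ¬x: Gödel ¬ of 0.8 = 0 (operand ≠ 0)
  ((¬y ∨ y) ∧ ¬x) = min(0.7, 0) = 0
  (x ∧ y) = min(0.8, 0.7) = 0.7
  (y ∨ (x ∧ y)) = max(0.7, 0.7) = 0.7
  ¬y: Gödel ¬ of 0.7 = 0 (operand ≠ 0)
  ((y ∨ (x ∧ y)) ⊃ ¬y): 0.7 > 0, so result = 0
  (((¬y ∨ y) ∧ ¬x) ∧ ((y ∨ (x ∧ y)) ⊃ ¬y)) = min(0, 0) = 0
  Gödel value = 0
Łukasiewicz evaluation:
  ¬y: Łukasiewicz ¬ gives 1 − 0.7 = 0.3
  (¬y ∨ y) = max(0.3, 0.7) = 0.7
  ¬x: Łukasiewicz ¬ gives 1 − 0.8 = 0.2
  ((¬y ∨ y) ∧ ¬x) = min(0.7, 0.2) = 0.2
  (x ∧ y) = min(0.8, 0.7) = 0.7
  (y ∨ (x ∧ y)) = max(0.7, 0.7) = 0.7
  ¬y: Łukasiewicz ¬ gives 1 − 0.7 = 0.3
  ((y ∨ (x ∧ y)) ⊃ ¬y): min(1, 1 − 0.7 + 0.3) = 0.6
  (((¬y ∨ y) ∧ ¬x) ∧ ((y ∨ (x ∧ y)) ⊃ ¬y)) = min(0.2, 0.6) = 0.2
  Łukasiewicz value = 0.2
Difference: 0 − 0.2 = -0.20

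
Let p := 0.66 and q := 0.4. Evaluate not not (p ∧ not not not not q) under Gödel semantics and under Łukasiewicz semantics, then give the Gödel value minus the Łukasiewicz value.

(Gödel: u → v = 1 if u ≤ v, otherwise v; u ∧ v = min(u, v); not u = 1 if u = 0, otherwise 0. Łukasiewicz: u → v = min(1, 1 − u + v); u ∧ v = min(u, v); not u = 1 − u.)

Gödel evaluation:
  not q: Gödel ¬ of 0.4 = 0 (operand ≠ 0)
  not not q: Gödel ¬ of 0 = 1 (operand is 0)
  not not not q: Gödel ¬ of 1 = 0 (operand ≠ 0)
  not not not not q: Gödel ¬ of 0 = 1 (operand is 0)
  (p ∧ not not not not q) = min(0.66, 1) = 0.66
  not (p ∧ not not not not q): Gödel ¬ of 0.66 = 0 (operand ≠ 0)
  not not (p ∧ not not not not q): Gödel ¬ of 0 = 1 (operand is 0)
  Gödel value = 1
Łukasiewicz evaluation:
  not q: Łukasiewicz ¬ gives 1 − 0.4 = 0.6
  not not q: Łukasiewicz ¬ gives 1 − 0.6 = 0.4
  not not not q: Łukasiewicz ¬ gives 1 − 0.4 = 0.6
  not not not not q: Łukasiewicz ¬ gives 1 − 0.6 = 0.4
  (p ∧ not not not not q) = min(0.66, 0.4) = 0.4
  not (p ∧ not not not not q): Łukasiewicz ¬ gives 1 − 0.4 = 0.6
  not not (p ∧ not not not not q): Łukasiewicz ¬ gives 1 − 0.6 = 0.4
  Łukasiewicz value = 0.4
Difference: 1 − 0.4 = 0.60

0.60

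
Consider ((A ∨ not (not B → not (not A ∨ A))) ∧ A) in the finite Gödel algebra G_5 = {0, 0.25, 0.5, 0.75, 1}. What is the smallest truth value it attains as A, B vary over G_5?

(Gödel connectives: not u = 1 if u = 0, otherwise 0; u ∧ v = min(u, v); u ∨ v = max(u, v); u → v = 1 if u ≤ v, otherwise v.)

The minimum is attained at A = 0, B = 0:
  not B: Gödel ¬ of 0 = 1 (operand is 0)
  not A: Gödel ¬ of 0 = 1 (operand is 0)
  (not A ∨ A) = max(1, 0) = 1
  not (not A ∨ A): Gödel ¬ of 1 = 0 (operand ≠ 0)
  (not B → not (not A ∨ A)): 1 > 0, so result = 0
  not (not B → not (not A ∨ A)): Gödel ¬ of 0 = 1 (operand is 0)
  (A ∨ not (not B → not (not A ∨ A))) = max(0, 1) = 1
  ((A ∨ not (not B → not (not A ∨ A))) ∧ A) = min(1, 0) = 0
Checking all 25 assignments confirms none give a value below 0.00.

0.00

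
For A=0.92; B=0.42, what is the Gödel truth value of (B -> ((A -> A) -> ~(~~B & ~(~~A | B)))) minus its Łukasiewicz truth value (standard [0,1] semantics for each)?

Gödel evaluation:
  (A -> A): 0.92 ≤ 0.92, so result = 1
  ~B: Gödel ¬ of 0.42 = 0 (operand ≠ 0)
  ~~B: Gödel ¬ of 0 = 1 (operand is 0)
  ~A: Gödel ¬ of 0.92 = 0 (operand ≠ 0)
  ~~A: Gödel ¬ of 0 = 1 (operand is 0)
  (~~A | B) = max(1, 0.42) = 1
  ~(~~A | B): Gödel ¬ of 1 = 0 (operand ≠ 0)
  (~~B & ~(~~A | B)) = min(1, 0) = 0
  ~(~~B & ~(~~A | B)): Gödel ¬ of 0 = 1 (operand is 0)
  ((A -> A) -> ~(~~B & ~(~~A | B))): 1 ≤ 1, so result = 1
  (B -> ((A -> A) -> ~(~~B & ~(~~A | B)))): 0.42 ≤ 1, so result = 1
  Gödel value = 1
Łukasiewicz evaluation:
  (A -> A): min(1, 1 − 0.92 + 0.92) = 1
  ~B: Łukasiewicz ¬ gives 1 − 0.42 = 0.58
  ~~B: Łukasiewicz ¬ gives 1 − 0.58 = 0.42
  ~A: Łukasiewicz ¬ gives 1 − 0.92 = 0.08
  ~~A: Łukasiewicz ¬ gives 1 − 0.08 = 0.92
  (~~A | B) = max(0.92, 0.42) = 0.92
  ~(~~A | B): Łukasiewicz ¬ gives 1 − 0.92 = 0.08
  (~~B & ~(~~A | B)) = min(0.42, 0.08) = 0.08
  ~(~~B & ~(~~A | B)): Łukasiewicz ¬ gives 1 − 0.08 = 0.92
  ((A -> A) -> ~(~~B & ~(~~A | B))): min(1, 1 − 1 + 0.92) = 0.92
  (B -> ((A -> A) -> ~(~~B & ~(~~A | B)))): min(1, 1 − 0.42 + 0.92) = 1
  Łukasiewicz value = 1
Difference: 1 − 1 = 0.00

0.00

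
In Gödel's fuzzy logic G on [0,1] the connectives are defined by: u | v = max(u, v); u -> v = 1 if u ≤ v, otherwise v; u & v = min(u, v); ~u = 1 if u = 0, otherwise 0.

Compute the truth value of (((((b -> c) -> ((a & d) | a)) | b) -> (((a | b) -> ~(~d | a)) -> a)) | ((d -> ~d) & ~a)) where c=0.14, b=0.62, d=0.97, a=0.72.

1.00

(b -> c): 0.62 > 0.14, so result = 0.14
(a & d) = min(0.72, 0.97) = 0.72
((a & d) | a) = max(0.72, 0.72) = 0.72
((b -> c) -> ((a & d) | a)): 0.14 ≤ 0.72, so result = 1
(((b -> c) -> ((a & d) | a)) | b) = max(1, 0.62) = 1
(a | b) = max(0.72, 0.62) = 0.72
~d: Gödel ¬ of 0.97 = 0 (operand ≠ 0)
(~d | a) = max(0, 0.72) = 0.72
~(~d | a): Gödel ¬ of 0.72 = 0 (operand ≠ 0)
((a | b) -> ~(~d | a)): 0.72 > 0, so result = 0
(((a | b) -> ~(~d | a)) -> a): 0 ≤ 0.72, so result = 1
((((b -> c) -> ((a & d) | a)) | b) -> (((a | b) -> ~(~d | a)) -> a)): 1 ≤ 1, so result = 1
~d: Gödel ¬ of 0.97 = 0 (operand ≠ 0)
(d -> ~d): 0.97 > 0, so result = 0
~a: Gödel ¬ of 0.72 = 0 (operand ≠ 0)
((d -> ~d) & ~a) = min(0, 0) = 0
(((((b -> c) -> ((a & d) | a)) | b) -> (((a | b) -> ~(~d | a)) -> a)) | ((d -> ~d) & ~a)) = max(1, 0) = 1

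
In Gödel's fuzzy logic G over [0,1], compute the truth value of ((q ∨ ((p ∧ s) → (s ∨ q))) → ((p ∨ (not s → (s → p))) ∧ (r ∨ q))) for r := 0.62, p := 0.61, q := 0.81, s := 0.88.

0.81

(p ∧ s) = min(0.61, 0.88) = 0.61
(s ∨ q) = max(0.88, 0.81) = 0.88
((p ∧ s) → (s ∨ q)): 0.61 ≤ 0.88, so result = 1
(q ∨ ((p ∧ s) → (s ∨ q))) = max(0.81, 1) = 1
not s: Gödel ¬ of 0.88 = 0 (operand ≠ 0)
(s → p): 0.88 > 0.61, so result = 0.61
(not s → (s → p)): 0 ≤ 0.61, so result = 1
(p ∨ (not s → (s → p))) = max(0.61, 1) = 1
(r ∨ q) = max(0.62, 0.81) = 0.81
((p ∨ (not s → (s → p))) ∧ (r ∨ q)) = min(1, 0.81) = 0.81
((q ∨ ((p ∧ s) → (s ∨ q))) → ((p ∨ (not s → (s → p))) ∧ (r ∨ q))): 1 > 0.81, so result = 0.81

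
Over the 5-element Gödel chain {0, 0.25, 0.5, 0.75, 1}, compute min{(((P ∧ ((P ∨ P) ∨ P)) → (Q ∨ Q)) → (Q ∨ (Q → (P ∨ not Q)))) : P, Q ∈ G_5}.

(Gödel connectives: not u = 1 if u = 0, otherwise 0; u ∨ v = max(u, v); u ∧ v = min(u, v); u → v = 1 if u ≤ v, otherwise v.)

0.25

The minimum is attained at P = 0, Q = 0.25:
  (P ∨ P) = max(0, 0) = 0
  ((P ∨ P) ∨ P) = max(0, 0) = 0
  (P ∧ ((P ∨ P) ∨ P)) = min(0, 0) = 0
  (Q ∨ Q) = max(0.25, 0.25) = 0.25
  ((P ∧ ((P ∨ P) ∨ P)) → (Q ∨ Q)): 0 ≤ 0.25, so result = 1
  not Q: Gödel ¬ of 0.25 = 0 (operand ≠ 0)
  (P ∨ not Q) = max(0, 0) = 0
  (Q → (P ∨ not Q)): 0.25 > 0, so result = 0
  (Q ∨ (Q → (P ∨ not Q))) = max(0.25, 0) = 0.25
  (((P ∧ ((P ∨ P) ∨ P)) → (Q ∨ Q)) → (Q ∨ (Q → (P ∨ not Q)))): 1 > 0.25, so result = 0.25
Checking all 25 assignments confirms none give a value below 0.25.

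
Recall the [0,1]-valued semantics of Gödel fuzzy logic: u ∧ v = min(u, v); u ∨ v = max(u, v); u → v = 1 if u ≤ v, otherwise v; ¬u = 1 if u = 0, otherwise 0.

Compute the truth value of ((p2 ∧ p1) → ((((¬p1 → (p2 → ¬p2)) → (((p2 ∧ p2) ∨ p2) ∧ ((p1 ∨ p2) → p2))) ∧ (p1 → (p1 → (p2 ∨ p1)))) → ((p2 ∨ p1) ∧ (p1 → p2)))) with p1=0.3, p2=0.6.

(p2 ∧ p1) = min(0.6, 0.3) = 0.3
¬p1: Gödel ¬ of 0.3 = 0 (operand ≠ 0)
¬p2: Gödel ¬ of 0.6 = 0 (operand ≠ 0)
(p2 → ¬p2): 0.6 > 0, so result = 0
(¬p1 → (p2 → ¬p2)): 0 ≤ 0, so result = 1
(p2 ∧ p2) = min(0.6, 0.6) = 0.6
((p2 ∧ p2) ∨ p2) = max(0.6, 0.6) = 0.6
(p1 ∨ p2) = max(0.3, 0.6) = 0.6
((p1 ∨ p2) → p2): 0.6 ≤ 0.6, so result = 1
(((p2 ∧ p2) ∨ p2) ∧ ((p1 ∨ p2) → p2)) = min(0.6, 1) = 0.6
((¬p1 → (p2 → ¬p2)) → (((p2 ∧ p2) ∨ p2) ∧ ((p1 ∨ p2) → p2))): 1 > 0.6, so result = 0.6
(p2 ∨ p1) = max(0.6, 0.3) = 0.6
(p1 → (p2 ∨ p1)): 0.3 ≤ 0.6, so result = 1
(p1 → (p1 → (p2 ∨ p1))): 0.3 ≤ 1, so result = 1
(((¬p1 → (p2 → ¬p2)) → (((p2 ∧ p2) ∨ p2) ∧ ((p1 ∨ p2) → p2))) ∧ (p1 → (p1 → (p2 ∨ p1)))) = min(0.6, 1) = 0.6
(p2 ∨ p1) = max(0.6, 0.3) = 0.6
(p1 → p2): 0.3 ≤ 0.6, so result = 1
((p2 ∨ p1) ∧ (p1 → p2)) = min(0.6, 1) = 0.6
((((¬p1 → (p2 → ¬p2)) → (((p2 ∧ p2) ∨ p2) ∧ ((p1 ∨ p2) → p2))) ∧ (p1 → (p1 → (p2 ∨ p1)))) → ((p2 ∨ p1) ∧ (p1 → p2))): 0.6 ≤ 0.6, so result = 1
((p2 ∧ p1) → ((((¬p1 → (p2 → ¬p2)) → (((p2 ∧ p2) ∨ p2) ∧ ((p1 ∨ p2) → p2))) ∧ (p1 → (p1 → (p2 ∨ p1)))) → ((p2 ∨ p1) ∧ (p1 → p2)))): 0.3 ≤ 1, so result = 1

1.00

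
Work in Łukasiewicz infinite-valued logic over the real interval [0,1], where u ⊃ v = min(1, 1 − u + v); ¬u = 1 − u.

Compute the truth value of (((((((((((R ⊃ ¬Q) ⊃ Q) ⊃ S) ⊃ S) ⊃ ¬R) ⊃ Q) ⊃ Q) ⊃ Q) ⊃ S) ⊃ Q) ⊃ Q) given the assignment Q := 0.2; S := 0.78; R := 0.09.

1.00

¬Q: Łukasiewicz ¬ gives 1 − 0.2 = 0.8
(R ⊃ ¬Q): min(1, 1 − 0.09 + 0.8) = 1
((R ⊃ ¬Q) ⊃ Q): min(1, 1 − 1 + 0.2) = 0.2
(((R ⊃ ¬Q) ⊃ Q) ⊃ S): min(1, 1 − 0.2 + 0.78) = 1
((((R ⊃ ¬Q) ⊃ Q) ⊃ S) ⊃ S): min(1, 1 − 1 + 0.78) = 0.78
¬R: Łukasiewicz ¬ gives 1 − 0.09 = 0.91
(((((R ⊃ ¬Q) ⊃ Q) ⊃ S) ⊃ S) ⊃ ¬R): min(1, 1 − 0.78 + 0.91) = 1
((((((R ⊃ ¬Q) ⊃ Q) ⊃ S) ⊃ S) ⊃ ¬R) ⊃ Q): min(1, 1 − 1 + 0.2) = 0.2
(((((((R ⊃ ¬Q) ⊃ Q) ⊃ S) ⊃ S) ⊃ ¬R) ⊃ Q) ⊃ Q): min(1, 1 − 0.2 + 0.2) = 1
((((((((R ⊃ ¬Q) ⊃ Q) ⊃ S) ⊃ S) ⊃ ¬R) ⊃ Q) ⊃ Q) ⊃ Q): min(1, 1 − 1 + 0.2) = 0.2
(((((((((R ⊃ ¬Q) ⊃ Q) ⊃ S) ⊃ S) ⊃ ¬R) ⊃ Q) ⊃ Q) ⊃ Q) ⊃ S): min(1, 1 − 0.2 + 0.78) = 1
((((((((((R ⊃ ¬Q) ⊃ Q) ⊃ S) ⊃ S) ⊃ ¬R) ⊃ Q) ⊃ Q) ⊃ Q) ⊃ S) ⊃ Q): min(1, 1 − 1 + 0.2) = 0.2
(((((((((((R ⊃ ¬Q) ⊃ Q) ⊃ S) ⊃ S) ⊃ ¬R) ⊃ Q) ⊃ Q) ⊃ Q) ⊃ S) ⊃ Q) ⊃ Q): min(1, 1 − 0.2 + 0.2) = 1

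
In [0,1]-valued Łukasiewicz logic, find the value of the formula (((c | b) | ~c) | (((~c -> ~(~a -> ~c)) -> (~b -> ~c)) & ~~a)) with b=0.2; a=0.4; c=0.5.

0.50

(c | b) = max(0.5, 0.2) = 0.5
~c: Łukasiewicz ¬ gives 1 − 0.5 = 0.5
((c | b) | ~c) = max(0.5, 0.5) = 0.5
~c: Łukasiewicz ¬ gives 1 − 0.5 = 0.5
~a: Łukasiewicz ¬ gives 1 − 0.4 = 0.6
~c: Łukasiewicz ¬ gives 1 − 0.5 = 0.5
(~a -> ~c): min(1, 1 − 0.6 + 0.5) = 0.9
~(~a -> ~c): Łukasiewicz ¬ gives 1 − 0.9 = 0.1
(~c -> ~(~a -> ~c)): min(1, 1 − 0.5 + 0.1) = 0.6
~b: Łukasiewicz ¬ gives 1 − 0.2 = 0.8
~c: Łukasiewicz ¬ gives 1 − 0.5 = 0.5
(~b -> ~c): min(1, 1 − 0.8 + 0.5) = 0.7
((~c -> ~(~a -> ~c)) -> (~b -> ~c)): min(1, 1 − 0.6 + 0.7) = 1
~a: Łukasiewicz ¬ gives 1 − 0.4 = 0.6
~~a: Łukasiewicz ¬ gives 1 − 0.6 = 0.4
(((~c -> ~(~a -> ~c)) -> (~b -> ~c)) & ~~a) = min(1, 0.4) = 0.4
(((c | b) | ~c) | (((~c -> ~(~a -> ~c)) -> (~b -> ~c)) & ~~a)) = max(0.5, 0.4) = 0.5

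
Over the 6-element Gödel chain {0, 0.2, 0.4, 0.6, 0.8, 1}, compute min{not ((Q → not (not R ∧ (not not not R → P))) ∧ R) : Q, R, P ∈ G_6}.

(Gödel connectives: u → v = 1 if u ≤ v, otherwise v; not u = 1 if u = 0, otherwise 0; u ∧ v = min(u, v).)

0.00

The minimum is attained at Q = 0, R = 0.2, P = 0:
  not R: Gödel ¬ of 0.2 = 0 (operand ≠ 0)
  not R: Gödel ¬ of 0.2 = 0 (operand ≠ 0)
  not not R: Gödel ¬ of 0 = 1 (operand is 0)
  not not not R: Gödel ¬ of 1 = 0 (operand ≠ 0)
  (not not not R → P): 0 ≤ 0, so result = 1
  (not R ∧ (not not not R → P)) = min(0, 1) = 0
  not (not R ∧ (not not not R → P)): Gödel ¬ of 0 = 1 (operand is 0)
  (Q → not (not R ∧ (not not not R → P))): 0 ≤ 1, so result = 1
  ((Q → not (not R ∧ (not not not R → P))) ∧ R) = min(1, 0.2) = 0.2
  not ((Q → not (not R ∧ (not not not R → P))) ∧ R): Gödel ¬ of 0.2 = 0 (operand ≠ 0)
Checking all 216 assignments confirms none give a value below 0.00.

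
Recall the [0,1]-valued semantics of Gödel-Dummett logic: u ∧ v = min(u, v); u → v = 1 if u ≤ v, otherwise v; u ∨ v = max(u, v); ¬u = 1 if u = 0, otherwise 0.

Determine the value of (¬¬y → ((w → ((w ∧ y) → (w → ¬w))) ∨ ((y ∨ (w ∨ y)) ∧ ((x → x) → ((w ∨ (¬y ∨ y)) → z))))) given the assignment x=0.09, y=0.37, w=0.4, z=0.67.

0.40

¬y: Gödel ¬ of 0.37 = 0 (operand ≠ 0)
¬¬y: Gödel ¬ of 0 = 1 (operand is 0)
(w ∧ y) = min(0.4, 0.37) = 0.37
¬w: Gödel ¬ of 0.4 = 0 (operand ≠ 0)
(w → ¬w): 0.4 > 0, so result = 0
((w ∧ y) → (w → ¬w)): 0.37 > 0, so result = 0
(w → ((w ∧ y) → (w → ¬w))): 0.4 > 0, so result = 0
(w ∨ y) = max(0.4, 0.37) = 0.4
(y ∨ (w ∨ y)) = max(0.37, 0.4) = 0.4
(x → x): 0.09 ≤ 0.09, so result = 1
¬y: Gödel ¬ of 0.37 = 0 (operand ≠ 0)
(¬y ∨ y) = max(0, 0.37) = 0.37
(w ∨ (¬y ∨ y)) = max(0.4, 0.37) = 0.4
((w ∨ (¬y ∨ y)) → z): 0.4 ≤ 0.67, so result = 1
((x → x) → ((w ∨ (¬y ∨ y)) → z)): 1 ≤ 1, so result = 1
((y ∨ (w ∨ y)) ∧ ((x → x) → ((w ∨ (¬y ∨ y)) → z))) = min(0.4, 1) = 0.4
((w → ((w ∧ y) → (w → ¬w))) ∨ ((y ∨ (w ∨ y)) ∧ ((x → x) → ((w ∨ (¬y ∨ y)) → z)))) = max(0, 0.4) = 0.4
(¬¬y → ((w → ((w ∧ y) → (w → ¬w))) ∨ ((y ∨ (w ∨ y)) ∧ ((x → x) → ((w ∨ (¬y ∨ y)) → z))))): 1 > 0.4, so result = 0.4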